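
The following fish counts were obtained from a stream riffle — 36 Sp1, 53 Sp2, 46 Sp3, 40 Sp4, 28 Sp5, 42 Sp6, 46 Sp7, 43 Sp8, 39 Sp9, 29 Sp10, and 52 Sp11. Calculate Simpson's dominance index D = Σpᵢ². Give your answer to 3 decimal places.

Total N = 36+53+46+40+28+42+46+43+39+29+52 = 454, so the proportions are 0.0793, 0.11674, 0.10132, 0.08811, 0.06167, 0.09251, 0.10132, 0.09471, 0.0859, 0.06388, 0.11454 (working shown to 5 dp, full precision carried).
D = 0.0793² + 0.11674² + 0.10132² + 0.08811² + 0.06167² + 0.09251² + 0.10132² + 0.09471² + 0.0859² + 0.06388² + 0.11454² = 0.00629 + 0.01363 + 0.01027 + 0.00776 + 0.00380 + 0.00856 + 0.01027 + 0.00897 + 0.00738 + 0.00408 + 0.01312 = 0.09412.
To 3 decimal places, D = 0.094.

0.094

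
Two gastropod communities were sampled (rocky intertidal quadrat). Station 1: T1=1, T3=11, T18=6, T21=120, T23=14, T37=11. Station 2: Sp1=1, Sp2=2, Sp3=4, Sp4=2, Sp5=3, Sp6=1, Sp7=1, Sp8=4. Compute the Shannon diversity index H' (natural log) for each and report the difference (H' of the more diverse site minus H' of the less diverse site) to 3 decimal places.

0.984

Station 1: N=163, proportions 0.006135, 0.067485, 0.03681, 0.736196, 0.08589, 0.067485, giving H' = 0.952952 (working shown to 6 dp, full precision carried).
Station 2: N=18, proportions 0.055556, 0.111111, 0.222222, 0.111111, 0.166667, 0.055556, 0.055556, 0.222222, giving H' = 1.937106.
Difference = |0.952952 − 1.937106| = 0.984154, i.e. 0.984 to 3 decimal places.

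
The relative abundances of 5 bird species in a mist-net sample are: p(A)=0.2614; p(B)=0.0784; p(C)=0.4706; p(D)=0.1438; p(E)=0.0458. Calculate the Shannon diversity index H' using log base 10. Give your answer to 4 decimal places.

0.5755

Each pᵢ log₁₀ pᵢ term (working shown to 6 dp, full precision carried): 0.2614×(-0.582694)=-0.152316, 0.0784×(-1.105684)=-0.086686, 0.4706×(-0.327348)=-0.154050, 0.1438×(-0.842241)=-0.121114, 0.0458×(-1.339135)=-0.061332.
Sum = -0.575499, so H' = 0.5755.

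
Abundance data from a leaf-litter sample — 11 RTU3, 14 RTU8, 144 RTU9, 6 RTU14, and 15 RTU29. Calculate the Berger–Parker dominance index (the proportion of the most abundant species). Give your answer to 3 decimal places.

0.758

Total N = 11+14+144+6+15 = 190, so the proportions are 0.05789, 0.07368, 0.75789, 0.03158, 0.07895 (working shown to 5 dp, full precision carried).
The largest proportion is 0.75789, i.e. d = 0.758 to 3 decimal places.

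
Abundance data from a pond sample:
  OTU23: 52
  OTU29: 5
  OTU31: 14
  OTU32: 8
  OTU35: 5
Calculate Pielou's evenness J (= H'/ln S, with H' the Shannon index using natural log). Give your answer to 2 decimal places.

Total N = 52+5+14+8+5 = 84, so the proportions are 0.619, 0.0595, 0.1667, 0.0952, 0.0595 (working shown to 4 dp, full precision carried).
H' = −Σ pᵢ ln pᵢ = −((-0.2969) + (-0.1679) + (-0.2986) + (-0.2239) + (-0.1679)) = 1.1553.
With S = 5 species, ln S = 1.6094, so J = 1.1553/1.6094 = 0.7178, i.e. 0.72 to 2 decimal places.

0.72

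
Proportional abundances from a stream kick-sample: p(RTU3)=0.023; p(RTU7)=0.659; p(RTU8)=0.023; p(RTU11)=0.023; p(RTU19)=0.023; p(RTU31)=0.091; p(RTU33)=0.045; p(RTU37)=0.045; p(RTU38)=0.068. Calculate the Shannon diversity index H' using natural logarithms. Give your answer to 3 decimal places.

1.302

Each pᵢ ln pᵢ term (working shown to 5 dp, full precision carried): 0.023×(-3.77226)=-0.08676, 0.659×(-0.41703)=-0.27482, 0.023×(-3.77226)=-0.08676, 0.023×(-3.77226)=-0.08676, 0.023×(-3.77226)=-0.08676, 0.091×(-2.39690)=-0.21812, 0.045×(-3.10109)=-0.13955, 0.045×(-3.10109)=-0.13955, 0.068×(-2.68825)=-0.18280.
Sum = -1.30189, so H' = 1.302.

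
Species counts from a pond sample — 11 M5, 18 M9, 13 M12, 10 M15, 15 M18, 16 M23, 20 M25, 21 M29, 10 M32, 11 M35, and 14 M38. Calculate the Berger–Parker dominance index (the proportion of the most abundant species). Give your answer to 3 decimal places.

0.132

Total N = 11+18+13+10+15+16+20+21+10+11+14 = 159, so the proportions are 0.06918, 0.11321, 0.08176, 0.06289, 0.09434, 0.10063, 0.12579, 0.13208, 0.06289, 0.06918, 0.08805 (working shown to 5 dp, full precision carried).
The largest proportion is 0.13208, i.e. d = 0.132 to 3 decimal places.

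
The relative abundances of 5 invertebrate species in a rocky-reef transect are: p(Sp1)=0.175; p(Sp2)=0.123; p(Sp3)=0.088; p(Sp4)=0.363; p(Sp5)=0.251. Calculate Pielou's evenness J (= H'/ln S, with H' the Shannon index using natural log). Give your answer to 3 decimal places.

H' = −Σ pᵢ ln pᵢ = −((-0.30502) + (-0.25776) + (-0.21388) + (-0.36785) + (-0.34696)) = 1.49146 (working shown to 5 dp, full precision carried).
With S = 5 species, ln S = 1.60944, so J = 1.49146/1.60944 = 0.92669, i.e. 0.927 to 3 decimal places.

0.927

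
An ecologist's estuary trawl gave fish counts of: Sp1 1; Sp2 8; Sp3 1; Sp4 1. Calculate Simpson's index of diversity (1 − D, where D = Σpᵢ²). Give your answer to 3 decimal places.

Total N = 1+8+1+1 = 11, so the proportions are 0.09091, 0.72727, 0.09091, 0.09091 (working shown to 5 dp, full precision carried).
D = 0.09091² + 0.72727² + 0.09091² + 0.09091² = 0.00826 + 0.52893 + 0.00826 + 0.00826 = 0.55372.
So 1 − D = 0.44628, i.e. 0.446 to 3 decimal places.

0.446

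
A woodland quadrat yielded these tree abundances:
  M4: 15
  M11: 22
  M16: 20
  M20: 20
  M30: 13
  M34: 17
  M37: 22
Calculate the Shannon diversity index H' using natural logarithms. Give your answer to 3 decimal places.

Total N = 15+22+20+20+13+17+22 = 129, so the proportions are 0.11628, 0.17054, 0.15504, 0.15504, 0.10078, 0.13178, 0.17054 (working shown to 5 dp, full precision carried).
Each pᵢ ln pᵢ term: 0.11628×(-2.15176)=-0.25020, 0.17054×(-1.76877)=-0.30165, 0.15504×(-1.86408)=-0.28900, 0.15504×(-1.86408)=-0.28900, 0.10078×(-2.29486)=-0.23127, 0.13178×(-2.02660)=-0.26707, 0.17054×(-1.76877)=-0.30165.
Sum = -1.92985, so H' = 1.930.

1.930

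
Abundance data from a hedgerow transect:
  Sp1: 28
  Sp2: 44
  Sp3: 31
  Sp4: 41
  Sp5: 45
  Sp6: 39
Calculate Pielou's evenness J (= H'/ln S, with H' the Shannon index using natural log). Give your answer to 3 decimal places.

Total N = 28+44+31+41+45+39 = 228, so the proportions are 0.12281, 0.19298, 0.13596, 0.17982, 0.19737, 0.17105 (working shown to 5 dp, full precision carried).
H' = −Σ pᵢ ln pᵢ = −((-0.25754) + (-0.31749) + (-0.27130) + (-0.30854) + (-0.32027) + (-0.30204)) = 1.77718.
With S = 6 species, ln S = 1.79176, so J = 1.77718/1.79176 = 0.99186, i.e. 0.992 to 3 decimal places.

0.992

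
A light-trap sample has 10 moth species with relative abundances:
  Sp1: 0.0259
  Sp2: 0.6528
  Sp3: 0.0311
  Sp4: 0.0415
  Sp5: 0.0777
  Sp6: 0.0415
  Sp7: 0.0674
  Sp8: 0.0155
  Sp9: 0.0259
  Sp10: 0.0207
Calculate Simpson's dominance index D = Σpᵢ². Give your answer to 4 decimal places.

D = 0.0259² + 0.6528² + 0.0311² + 0.0415² + 0.0777² + 0.0415² + 0.0674² + 0.0155² + 0.0259² + 0.0207² = 0.00067081 + 0.42614784 + 0.00096721 + 0.00172225 + 0.00603729 + 0.00172225 + 0.00454276 + 0.00024025 + 0.00067081 + 0.00042849 = 0.44314996 (working shown to 8 dp, full precision carried).
To 4 decimal places, D = 0.4431.

0.4431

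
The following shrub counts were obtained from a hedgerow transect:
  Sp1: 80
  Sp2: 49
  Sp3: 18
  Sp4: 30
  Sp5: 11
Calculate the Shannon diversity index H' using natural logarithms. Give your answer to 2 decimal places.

Total N = 80+49+18+30+11 = 188, so the proportions are 0.4255, 0.2606, 0.0957, 0.1596, 0.0585 (working shown to 4 dp, full precision carried).
Each pᵢ ln pᵢ term: 0.4255×(-0.8544)=-0.3636, 0.2606×(-1.3446)=-0.3505, 0.0957×(-2.3461)=-0.2246, 0.1596×(-1.8352)=-0.2929, 0.0585×(-2.8385)=-0.1661.
Sum = -1.3976, so H' = 1.40.

1.40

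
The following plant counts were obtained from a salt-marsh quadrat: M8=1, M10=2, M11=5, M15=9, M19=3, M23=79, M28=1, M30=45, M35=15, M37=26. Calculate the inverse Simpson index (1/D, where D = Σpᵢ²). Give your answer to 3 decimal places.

3.725

Total N = 1+2+5+9+3+79+1+45+15+26 = 186, so the proportions are 0.0053763, 0.0107527, 0.0268817, 0.0483871, 0.016129, 0.4247312, 0.0053763, 0.2419355, 0.0806452, 0.1397849 (working shown to 7 dp, full precision carried).
D = 0.0053763² + 0.0107527² + 0.0268817² + 0.0483871² + 0.016129² + 0.4247312² + 0.0053763² + 0.2419355² + 0.0806452² + 0.1397849² = 0.0000289 + 0.0001156 + 0.0007226 + 0.0023413 + 0.0002601 + 0.1803966 + 0.0000289 + 0.0585328 + 0.0065036 + 0.0195398 = 0.2684703.
So 1/D = 3.72481, i.e. 3.725 to 3 decimal places.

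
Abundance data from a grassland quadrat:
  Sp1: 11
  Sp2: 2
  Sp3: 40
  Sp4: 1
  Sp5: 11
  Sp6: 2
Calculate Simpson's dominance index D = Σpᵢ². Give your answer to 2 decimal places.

0.41

Total N = 11+2+40+1+11+2 = 67, so the proportions are 0.1642, 0.0299, 0.597, 0.0149, 0.1642, 0.0299 (working shown to 4 dp, full precision carried).
D = 0.1642² + 0.0299² + 0.597² + 0.0149² + 0.1642² + 0.0299² = 0.0270 + 0.0009 + 0.3564 + 0.0002 + 0.0270 + 0.0009 = 0.4123.
To 2 decimal places, D = 0.41.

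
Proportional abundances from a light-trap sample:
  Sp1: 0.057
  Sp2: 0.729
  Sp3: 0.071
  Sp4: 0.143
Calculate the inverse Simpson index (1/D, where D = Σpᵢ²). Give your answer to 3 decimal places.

D = 0.057² + 0.729² + 0.071² + 0.143² = 0.003249 + 0.531441 + 0.005041 + 0.020449 = 0.560180 (working shown to 6 dp, full precision carried).
So 1/D = 1.78514, i.e. 1.785 to 3 decimal places.

1.785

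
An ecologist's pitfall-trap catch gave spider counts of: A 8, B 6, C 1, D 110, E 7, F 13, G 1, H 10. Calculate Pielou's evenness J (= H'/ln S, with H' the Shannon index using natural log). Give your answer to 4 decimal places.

Total N = 8+6+1+110+7+13+1+10 = 156, so the proportions are 0.051282, 0.038462, 0.00641, 0.705128, 0.044872, 0.083333, 0.00641, 0.064103 (working shown to 6 dp, full precision carried).
H' = −Σ pᵢ ln pᵢ = −((-0.152329) + (-0.125311) + (-0.032371) + (-0.246355) + (-0.139280) + (-0.207076) + (-0.032371) + (-0.176107)) = 1.111199.
With S = 8 species, ln S = 2.079442, so J = 1.111199/2.079442 = 0.534374, i.e. 0.5344 to 4 decimal places.

0.5344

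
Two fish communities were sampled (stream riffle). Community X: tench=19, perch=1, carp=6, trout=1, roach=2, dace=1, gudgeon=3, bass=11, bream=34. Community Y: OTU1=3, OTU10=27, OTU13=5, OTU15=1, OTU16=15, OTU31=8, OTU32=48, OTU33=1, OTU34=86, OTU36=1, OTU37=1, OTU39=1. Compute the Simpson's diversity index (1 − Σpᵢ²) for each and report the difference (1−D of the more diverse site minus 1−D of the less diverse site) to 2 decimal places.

0.00

Community X: N=78, proportions 0.2436, 0.0128, 0.0769, 0.0128, 0.0256, 0.0128, 0.0385, 0.141, 0.4359, giving 1−D = 0.7222 (working shown to 4 dp, full precision carried).
Community Y: N=197, proportions 0.0152, 0.1371, 0.0254, 0.0051, 0.0761, 0.0406, 0.2437, 0.0051, 0.4365, 0.0051, 0.0051, 0.0051, giving 1−D = 0.7228.
Difference = |0.7222 − 0.7228| = 0.0006, i.e. 0.00 to 2 decimal places.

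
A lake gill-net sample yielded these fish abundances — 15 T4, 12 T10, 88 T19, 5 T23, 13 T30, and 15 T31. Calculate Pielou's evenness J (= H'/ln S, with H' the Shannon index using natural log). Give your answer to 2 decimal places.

0.73

Total N = 15+12+88+5+13+15 = 148, so the proportions are 0.1014, 0.0811, 0.5946, 0.0338, 0.0878, 0.1014 (working shown to 4 dp, full precision carried).
H' = −Σ pᵢ ln pᵢ = −((-0.2320) + (-0.2037) + (-0.3091) + (-0.1145) + (-0.2136) + (-0.2320)) = 1.3049.
With S = 6 species, ln S = 1.7918, so J = 1.3049/1.7918 = 0.7283, i.e. 0.73 to 2 decimal places.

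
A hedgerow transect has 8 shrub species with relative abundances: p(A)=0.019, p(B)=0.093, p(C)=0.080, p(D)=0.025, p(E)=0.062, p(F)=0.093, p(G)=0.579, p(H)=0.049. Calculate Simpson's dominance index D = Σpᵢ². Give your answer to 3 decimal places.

0.366

D = 0.019² + 0.093² + 0.08² + 0.025² + 0.062² + 0.093² + 0.579² + 0.049² = 0.00036 + 0.00865 + 0.00640 + 0.00063 + 0.00384 + 0.00865 + 0.33524 + 0.00240 = 0.36617 (working shown to 5 dp, full precision carried).
To 3 decimal places, D = 0.366.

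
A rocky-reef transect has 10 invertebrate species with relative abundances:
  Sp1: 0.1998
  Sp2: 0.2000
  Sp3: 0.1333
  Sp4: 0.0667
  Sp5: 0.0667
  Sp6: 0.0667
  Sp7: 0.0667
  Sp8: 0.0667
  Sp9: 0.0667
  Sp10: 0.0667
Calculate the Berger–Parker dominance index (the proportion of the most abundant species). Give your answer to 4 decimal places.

The largest proportion is 0.2, i.e. d = 0.2000 to 4 decimal places.

0.2000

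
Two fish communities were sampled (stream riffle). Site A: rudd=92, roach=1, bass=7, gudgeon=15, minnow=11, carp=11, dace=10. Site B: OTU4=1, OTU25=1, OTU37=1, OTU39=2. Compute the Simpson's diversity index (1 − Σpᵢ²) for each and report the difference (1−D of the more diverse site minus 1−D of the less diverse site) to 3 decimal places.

Site A: N=147, proportions 0.62585, 0.0068, 0.04762, 0.10204, 0.07483, 0.07483, 0.06803, giving 1−D = 0.57976 (working shown to 5 dp, full precision carried).
Site B: N=5, proportions 0.2, 0.2, 0.2, 0.4, giving 1−D = 0.72000.
Difference = |0.57976 − 0.72000| = 0.14024, i.e. 0.140 to 3 decimal places.

0.140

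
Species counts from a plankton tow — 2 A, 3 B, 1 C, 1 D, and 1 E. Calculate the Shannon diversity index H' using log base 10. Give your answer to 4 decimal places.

0.6489

Total N = 2+3+1+1+1 = 8, so the proportions are 0.25, 0.375, 0.125, 0.125, 0.125 (working shown to 6 dp, full precision carried).
Each pᵢ log₁₀ pᵢ term: 0.25×(-0.602060)=-0.150515, 0.375×(-0.425969)=-0.159738, 0.125×(-0.903090)=-0.112886, 0.125×(-0.903090)=-0.112886, 0.125×(-0.903090)=-0.112886.
Sum = -0.648912, so H' = 0.6489.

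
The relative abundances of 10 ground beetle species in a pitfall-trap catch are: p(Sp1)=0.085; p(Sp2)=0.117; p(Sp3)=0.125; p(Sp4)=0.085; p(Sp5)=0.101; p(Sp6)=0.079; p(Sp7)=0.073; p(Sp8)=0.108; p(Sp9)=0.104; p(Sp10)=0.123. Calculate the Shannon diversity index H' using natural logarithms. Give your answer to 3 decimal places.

Each pᵢ ln pᵢ term (working shown to 5 dp, full precision carried): 0.085×(-2.46510)=-0.20953, 0.117×(-2.14558)=-0.25103, 0.125×(-2.07944)=-0.25993, 0.085×(-2.46510)=-0.20953, 0.101×(-2.29263)=-0.23156, 0.079×(-2.53831)=-0.20053, 0.073×(-2.61730)=-0.19106, 0.108×(-2.22562)=-0.24037, 0.104×(-2.26336)=-0.23539, 0.123×(-2.09557)=-0.25776.
Sum = -2.28669, so H' = 2.287.

2.287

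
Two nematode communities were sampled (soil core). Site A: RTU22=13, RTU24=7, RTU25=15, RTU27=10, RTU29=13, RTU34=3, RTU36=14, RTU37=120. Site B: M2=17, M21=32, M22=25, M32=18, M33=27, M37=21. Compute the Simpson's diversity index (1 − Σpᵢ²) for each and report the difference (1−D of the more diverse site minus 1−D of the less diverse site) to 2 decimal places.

0.23

Site A: N=195, proportions 0.0667, 0.0359, 0.0769, 0.0513, 0.0667, 0.0154, 0.0718, 0.6154, giving 1−D = 0.5972 (working shown to 4 dp, full precision carried).
Site B: N=140, proportions 0.1214, 0.2286, 0.1786, 0.1286, 0.1929, 0.15, giving 1−D = 0.8249.
Difference = |0.5972 − 0.8249| = 0.2277, i.e. 0.23 to 2 decimal places.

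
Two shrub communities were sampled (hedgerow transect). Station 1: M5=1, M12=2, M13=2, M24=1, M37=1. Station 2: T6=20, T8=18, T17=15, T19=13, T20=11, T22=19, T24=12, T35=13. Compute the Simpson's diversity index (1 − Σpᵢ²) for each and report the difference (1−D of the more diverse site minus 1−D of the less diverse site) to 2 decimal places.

Station 1: N=7, proportions 0.1429, 0.2857, 0.2857, 0.1429, 0.1429, giving 1−D = 0.7755 (working shown to 4 dp, full precision carried).
Station 2: N=121, proportions 0.1653, 0.1488, 0.124, 0.1074, 0.0909, 0.157, 0.0992, 0.1074, giving 1−D = 0.8693.
Difference = |0.7755 − 0.8693| = 0.0938, i.e. 0.09 to 2 decimal places.

0.09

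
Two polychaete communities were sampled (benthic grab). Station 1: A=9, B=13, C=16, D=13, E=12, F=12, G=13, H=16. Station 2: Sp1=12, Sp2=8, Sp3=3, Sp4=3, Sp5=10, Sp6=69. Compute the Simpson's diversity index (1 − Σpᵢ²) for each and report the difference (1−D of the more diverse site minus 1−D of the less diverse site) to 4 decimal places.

0.3331

Station 1: N=104, proportions 0.0865385, 0.125, 0.1538462, 0.125, 0.1153846, 0.1153846, 0.125, 0.1538462, giving 1−D = 0.8716716 (working shown to 7 dp, full precision carried).
Station 2: N=105, proportions 0.1142857, 0.0761905, 0.0285714, 0.0285714, 0.0952381, 0.6571429, giving 1−D = 0.5385941.
Difference = |0.8716716 − 0.5385941| = 0.3330775, i.e. 0.3331 to 4 decimal places.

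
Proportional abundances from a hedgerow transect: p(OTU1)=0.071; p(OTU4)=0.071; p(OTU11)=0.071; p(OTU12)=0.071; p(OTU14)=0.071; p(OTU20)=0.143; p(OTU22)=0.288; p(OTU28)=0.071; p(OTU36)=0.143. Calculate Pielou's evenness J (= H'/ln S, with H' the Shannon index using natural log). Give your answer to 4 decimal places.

0.9291

H' = −Σ pᵢ ln pᵢ = −((-0.187800) + (-0.187800) + (-0.187800) + (-0.187800) + (-0.187800) + (-0.278122) + (-0.358501) + (-0.187800) + (-0.278122)) = 2.041547 (working shown to 6 dp, full precision carried).
With S = 9 species, ln S = 2.197225, so J = 2.041547/2.197225 = 0.929148, i.e. 0.9291 to 4 decimal places.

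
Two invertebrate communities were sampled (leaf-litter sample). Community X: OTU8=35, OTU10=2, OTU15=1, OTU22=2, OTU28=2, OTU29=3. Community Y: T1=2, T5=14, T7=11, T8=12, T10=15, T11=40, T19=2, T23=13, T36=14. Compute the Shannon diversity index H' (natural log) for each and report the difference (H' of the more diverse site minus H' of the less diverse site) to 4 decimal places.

1.0553

Community X: N=45, proportions 0.777778, 0.044444, 0.022222, 0.044444, 0.044444, 0.066667, giving H' = 0.875731 (working shown to 6 dp, full precision carried).
Community Y: N=123, proportions 0.01626, 0.113821, 0.089431, 0.097561, 0.121951, 0.325203, 0.01626, 0.105691, 0.113821, giving H' = 1.931028.
Difference = |0.875731 − 1.931028| = 1.055297, i.e. 1.0553 to 4 decimal places.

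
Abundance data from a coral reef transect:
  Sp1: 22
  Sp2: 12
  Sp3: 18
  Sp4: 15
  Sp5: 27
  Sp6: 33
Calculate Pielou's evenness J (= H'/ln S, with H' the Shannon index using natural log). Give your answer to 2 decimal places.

Total N = 22+12+18+15+27+33 = 127, so the proportions are 0.1732, 0.0945, 0.1417, 0.1181, 0.2126, 0.2598 (working shown to 4 dp, full precision carried).
H' = −Σ pᵢ ln pᵢ = −((-0.3037) + (-0.2229) + (-0.2769) + (-0.2523) + (-0.3292) + (-0.3502)) = 1.7352.
With S = 6 species, ln S = 1.7918, so J = 1.7352/1.7918 = 0.9684, i.e. 0.97 to 2 decimal places.

0.97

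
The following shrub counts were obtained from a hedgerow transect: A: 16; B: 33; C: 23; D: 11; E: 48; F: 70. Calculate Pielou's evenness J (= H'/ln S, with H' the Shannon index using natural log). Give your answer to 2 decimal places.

0.90

Total N = 16+33+23+11+48+70 = 201, so the proportions are 0.0796, 0.1642, 0.1144, 0.0547, 0.2388, 0.3483 (working shown to 4 dp, full precision carried).
H' = −Σ pᵢ ln pᵢ = −((-0.2015) + (-0.2966) + (-0.2481) + (-0.1590) + (-0.3420) + (-0.3673)) = 1.6145.
With S = 6 species, ln S = 1.7918, so J = 1.6145/1.7918 = 0.9011, i.e. 0.90 to 2 decimal places.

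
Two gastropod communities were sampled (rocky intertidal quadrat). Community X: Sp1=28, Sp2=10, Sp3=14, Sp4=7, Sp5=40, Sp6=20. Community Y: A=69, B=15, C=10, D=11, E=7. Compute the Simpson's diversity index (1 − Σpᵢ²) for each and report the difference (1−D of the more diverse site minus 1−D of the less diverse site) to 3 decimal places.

Community X: N=119, proportions 0.23529, 0.08403, 0.11765, 0.05882, 0.33613, 0.16807, giving 1−D = 0.77904 (working shown to 5 dp, full precision carried).
Community Y: N=112, proportions 0.61607, 0.13393, 0.08929, 0.09821, 0.0625, giving 1−D = 0.58099.
Difference = |0.77904 − 0.58099| = 0.19805, i.e. 0.198 to 3 decimal places.

0.198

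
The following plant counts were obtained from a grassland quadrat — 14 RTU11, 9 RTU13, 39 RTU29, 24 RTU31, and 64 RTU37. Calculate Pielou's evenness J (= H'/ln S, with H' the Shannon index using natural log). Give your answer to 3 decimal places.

0.868

Total N = 14+9+39+24+64 = 150, so the proportions are 0.09333, 0.06, 0.26, 0.16, 0.42667 (working shown to 5 dp, full precision carried).
H' = −Σ pᵢ ln pᵢ = −((-0.22135) + (-0.16880) + (-0.35024) + (-0.29321) + (-0.36341)) = 1.39702.
With S = 5 species, ln S = 1.60944, so J = 1.39702/1.60944 = 0.86802, i.e. 0.868 to 3 decimal places.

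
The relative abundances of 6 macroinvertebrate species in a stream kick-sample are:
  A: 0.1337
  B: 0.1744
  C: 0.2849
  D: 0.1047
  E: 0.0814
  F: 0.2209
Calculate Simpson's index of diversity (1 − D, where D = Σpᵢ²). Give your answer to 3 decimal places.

0.804

D = 0.1337² + 0.1744² + 0.2849² + 0.1047² + 0.0814² + 0.2209² = 0.01788 + 0.03042 + 0.08117 + 0.01096 + 0.00663 + 0.04880 = 0.19584 (working shown to 5 dp, full precision carried).
So 1 − D = 0.80416, i.e. 0.804 to 3 decimal places.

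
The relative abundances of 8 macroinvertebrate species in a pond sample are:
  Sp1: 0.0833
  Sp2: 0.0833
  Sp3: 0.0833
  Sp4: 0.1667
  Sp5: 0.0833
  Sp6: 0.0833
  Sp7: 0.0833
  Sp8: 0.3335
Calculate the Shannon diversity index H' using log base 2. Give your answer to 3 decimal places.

Each pᵢ log₂ pᵢ term (working shown to 5 dp, full precision carried): 0.0833×(-3.58554)=-0.29868, 0.0833×(-3.58554)=-0.29868, 0.0833×(-3.58554)=-0.29868, 0.1667×(-2.58467)=-0.43087, 0.0833×(-3.58554)=-0.29868, 0.0833×(-3.58554)=-0.29868, 0.0833×(-3.58554)=-0.29868, 0.3335×(-1.58424)=-0.52834.
Sum = -2.75126, so H' = 2.751.

2.751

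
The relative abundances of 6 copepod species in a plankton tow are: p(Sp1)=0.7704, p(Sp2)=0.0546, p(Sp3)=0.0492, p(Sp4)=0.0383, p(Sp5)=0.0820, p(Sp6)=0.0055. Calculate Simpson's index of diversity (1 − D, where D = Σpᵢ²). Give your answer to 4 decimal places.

D = 0.7704² + 0.0546² + 0.0492² + 0.0383² + 0.082² + 0.0055² = 0.593516 + 0.002981 + 0.002421 + 0.001467 + 0.006724 + 0.000030 = 0.607139 (working shown to 6 dp, full precision carried).
So 1 − D = 0.392861, i.e. 0.3929 to 4 decimal places.

0.3929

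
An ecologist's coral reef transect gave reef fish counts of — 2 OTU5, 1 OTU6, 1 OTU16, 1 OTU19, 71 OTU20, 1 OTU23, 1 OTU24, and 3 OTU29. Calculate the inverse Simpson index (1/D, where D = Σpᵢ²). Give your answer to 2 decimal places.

Total N = 2+1+1+1+71+1+1+3 = 81, so the proportions are 0.02469, 0.01235, 0.01235, 0.01235, 0.87654, 0.01235, 0.01235, 0.03704 (working shown to 5 dp, full precision carried).
D = 0.02469² + 0.01235² + 0.01235² + 0.01235² + 0.87654² + 0.01235² + 0.01235² + 0.03704² = 0.00061 + 0.00015 + 0.00015 + 0.00015 + 0.76833 + 0.00015 + 0.00015 + 0.00137 = 0.77107.
So 1/D = 1.2969, i.e. 1.30 to 2 decimal places.

1.30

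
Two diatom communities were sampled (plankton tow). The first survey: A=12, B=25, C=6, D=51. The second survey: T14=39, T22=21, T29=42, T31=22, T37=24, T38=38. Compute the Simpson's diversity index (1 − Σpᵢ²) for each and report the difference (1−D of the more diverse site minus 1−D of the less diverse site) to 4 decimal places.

The first survey: N=94, proportions 0.12766, 0.265957, 0.06383, 0.542553, giving 1−D = 0.614531 (working shown to 6 dp, full precision carried).
The second survey: N=186, proportions 0.209677, 0.112903, 0.225806, 0.11828, 0.129032, 0.204301, giving 1−D = 0.819921.
Difference = |0.614531 − 0.819921| = 0.205390, i.e. 0.2054 to 4 decimal places.

0.2054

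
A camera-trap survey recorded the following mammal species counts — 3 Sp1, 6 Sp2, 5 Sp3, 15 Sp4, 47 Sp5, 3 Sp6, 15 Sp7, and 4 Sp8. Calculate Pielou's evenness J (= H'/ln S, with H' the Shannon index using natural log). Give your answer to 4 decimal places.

0.7665

Total N = 3+6+5+15+47+3+15+4 = 98, so the proportions are 0.030612, 0.061224, 0.05102, 0.153061, 0.479592, 0.030612, 0.153061, 0.040816 (working shown to 6 dp, full precision carried).
H' = −Σ pᵢ ln pᵢ = −((-0.106725) + (-0.171013) + (-0.151813) + (-0.287283) + (-0.352414) + (-0.106725) + (-0.287283) + (-0.130558)) = 1.593814.
With S = 8 species, ln S = 2.079442, so J = 1.593814/2.079442 = 0.766463, i.e. 0.7665 to 4 decimal places.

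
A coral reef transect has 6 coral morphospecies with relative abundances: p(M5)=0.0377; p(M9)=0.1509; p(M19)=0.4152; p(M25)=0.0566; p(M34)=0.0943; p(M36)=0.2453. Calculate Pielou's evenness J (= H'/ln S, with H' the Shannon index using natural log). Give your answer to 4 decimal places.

H' = −Σ pᵢ ln pᵢ = −((-0.123584) + (-0.285373) + (-0.364959) + (-0.162541) + (-0.222668) + (-0.344714)) = 1.503838 (working shown to 6 dp, full precision carried).
With S = 6 species, ln S = 1.791759, so J = 1.503838/1.791759 = 0.839308, i.e. 0.8393 to 4 decimal places.

0.8393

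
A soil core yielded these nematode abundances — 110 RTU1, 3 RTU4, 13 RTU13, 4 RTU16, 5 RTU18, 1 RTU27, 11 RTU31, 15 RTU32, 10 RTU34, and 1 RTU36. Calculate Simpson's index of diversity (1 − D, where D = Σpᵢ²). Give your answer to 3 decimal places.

0.573

Total N = 110+3+13+4+5+1+11+15+10+1 = 173, so the proportions are 0.63584, 0.01734, 0.07514, 0.02312, 0.0289, 0.00578, 0.06358, 0.08671, 0.0578, 0.00578 (working shown to 5 dp, full precision carried).
D = 0.63584² + 0.01734² + 0.07514² + 0.02312² + 0.0289² + 0.00578² + 0.06358² + 0.08671² + 0.0578² + 0.00578² = 0.40429 + 0.00030 + 0.00565 + 0.00053 + 0.00084 + 0.00003 + 0.00404 + 0.00752 + 0.00334 + 0.00003 = 0.42658.
So 1 − D = 0.57342, i.e. 0.573 to 3 decimal places.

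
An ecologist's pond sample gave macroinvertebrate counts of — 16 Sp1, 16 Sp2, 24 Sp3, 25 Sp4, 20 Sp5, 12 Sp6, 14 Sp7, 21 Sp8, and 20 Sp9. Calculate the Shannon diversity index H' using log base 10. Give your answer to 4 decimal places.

Total N = 16+16+24+25+20+12+14+21+20 = 168, so the proportions are 0.095238, 0.095238, 0.142857, 0.14881, 0.119048, 0.071429, 0.083333, 0.125, 0.119048 (working shown to 6 dp, full precision carried).
Each pᵢ log₁₀ pᵢ term: 0.095238×(-1.021189)=-0.097256, 0.095238×(-1.021189)=-0.097256, 0.142857×(-0.845098)=-0.120728, 0.14881×(-0.827369)=-0.123120, 0.119048×(-0.924279)=-0.110033, 0.071429×(-1.146128)=-0.081866, 0.083333×(-1.079181)=-0.089932, 0.125×(-0.903090)=-0.112886, 0.119048×(-0.924279)=-0.110033.
Sum = -0.943112, so H' = 0.9431.

0.9431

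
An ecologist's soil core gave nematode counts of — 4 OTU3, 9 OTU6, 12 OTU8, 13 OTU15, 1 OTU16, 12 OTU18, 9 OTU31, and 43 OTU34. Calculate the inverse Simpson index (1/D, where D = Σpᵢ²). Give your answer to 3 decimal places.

Total N = 4+9+12+13+1+12+9+43 = 103, so the proportions are 0.038835, 0.0873786, 0.1165049, 0.1262136, 0.0097087, 0.1165049, 0.0873786, 0.4174757 (working shown to 7 dp, full precision carried).
D = 0.038835² + 0.0873786² + 0.1165049² + 0.1262136² + 0.0097087² + 0.1165049² + 0.0873786² + 0.4174757² = 0.0015082 + 0.0076350 + 0.0135734 + 0.0159299 + 0.0000943 + 0.0135734 + 0.0076350 + 0.1742860 = 0.2342351.
So 1/D = 4.26922, i.e. 4.269 to 3 decimal places.

4.269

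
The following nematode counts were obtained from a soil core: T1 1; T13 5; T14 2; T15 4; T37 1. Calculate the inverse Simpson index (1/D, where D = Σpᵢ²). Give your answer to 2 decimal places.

3.60

Total N = 1+5+2+4+1 = 13, so the proportions are 0.076923, 0.384615, 0.153846, 0.307692, 0.076923 (working shown to 6 dp, full precision carried).
D = 0.076923² + 0.384615² + 0.153846² + 0.307692² + 0.076923² = 0.005917 + 0.147929 + 0.023669 + 0.094675 + 0.005917 = 0.278107.
So 1/D = 3.5957, i.e. 3.60 to 2 decimal places.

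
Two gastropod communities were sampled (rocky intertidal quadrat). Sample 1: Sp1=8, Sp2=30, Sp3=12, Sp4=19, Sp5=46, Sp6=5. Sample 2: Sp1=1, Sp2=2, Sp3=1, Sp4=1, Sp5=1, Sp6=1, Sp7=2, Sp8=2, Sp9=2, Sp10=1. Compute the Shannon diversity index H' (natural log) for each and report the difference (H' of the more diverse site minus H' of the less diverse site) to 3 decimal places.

Sample 1: N=120, proportions 0.06667, 0.25, 0.1, 0.15833, 0.38333, 0.04167, giving H' = 1.54916 (working shown to 5 dp, full precision carried).
Sample 2: N=14, proportions 0.07143, 0.14286, 0.07143, 0.07143, 0.07143, 0.07143, 0.14286, 0.14286, 0.14286, 0.07143, giving H' = 2.24297.
Difference = |1.54916 − 2.24297| = 0.69381, i.e. 0.694 to 3 decimal places.

0.694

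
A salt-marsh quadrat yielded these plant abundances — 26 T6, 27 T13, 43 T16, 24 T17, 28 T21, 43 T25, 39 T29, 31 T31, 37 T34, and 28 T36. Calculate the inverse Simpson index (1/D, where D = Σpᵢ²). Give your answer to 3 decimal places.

Total N = 26+27+43+24+28+43+39+31+37+28 = 326, so the proportions are 0.0797546, 0.0828221, 0.1319018, 0.0736196, 0.0858896, 0.1319018, 0.1196319, 0.095092, 0.1134969, 0.0858896 (working shown to 7 dp, full precision carried).
D = 0.0797546² + 0.0828221² + 0.1319018² + 0.0736196² + 0.0858896² + 0.1319018² + 0.1196319² + 0.095092² + 0.1134969² + 0.0858896² = 0.0063608 + 0.0068595 + 0.0173981 + 0.0054199 + 0.0073770 + 0.0173981 + 0.0143118 + 0.0090425 + 0.0128816 + 0.0073770 = 0.1044262.
So 1/D = 9.57614, i.e. 9.576 to 3 decimal places.

9.576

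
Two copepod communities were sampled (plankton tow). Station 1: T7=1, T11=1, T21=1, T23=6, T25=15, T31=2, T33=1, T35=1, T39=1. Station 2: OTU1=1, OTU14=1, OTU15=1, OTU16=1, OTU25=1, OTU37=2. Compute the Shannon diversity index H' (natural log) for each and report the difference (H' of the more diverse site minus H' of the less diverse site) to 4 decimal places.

Station 1: N=29, proportions 0.034483, 0.034483, 0.034483, 0.206897, 0.517241, 0.068966, 0.034483, 0.034483, 0.034483, giving H' = 1.548068 (working shown to 6 dp, full precision carried).
Station 2: N=7, proportions 0.142857, 0.142857, 0.142857, 0.142857, 0.142857, 0.285714, giving H' = 1.747868.
Difference = |1.548068 − 1.747868| = 0.199800, i.e. 0.1998 to 4 decimal places.

0.1998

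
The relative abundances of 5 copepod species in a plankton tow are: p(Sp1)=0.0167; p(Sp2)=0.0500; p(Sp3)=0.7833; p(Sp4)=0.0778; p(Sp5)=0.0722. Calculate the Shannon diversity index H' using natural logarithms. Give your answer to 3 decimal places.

Each pᵢ ln pᵢ term (working shown to 5 dp, full precision carried): 0.0167×(-4.09235)=-0.06834, 0.05×(-2.99573)=-0.14979, 0.7833×(-0.24424)=-0.19131, 0.0778×(-2.55361)=-0.19867, 0.0722×(-2.62832)=-0.18976.
Sum = -0.79788, so H' = 0.798.

0.798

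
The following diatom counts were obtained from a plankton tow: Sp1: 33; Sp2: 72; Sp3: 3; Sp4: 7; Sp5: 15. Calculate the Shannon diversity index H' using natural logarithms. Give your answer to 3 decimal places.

Total N = 33+72+3+7+15 = 130, so the proportions are 0.25385, 0.55385, 0.02308, 0.05385, 0.11538 (working shown to 5 dp, full precision carried).
Each pᵢ ln pᵢ term: 0.25385×(-1.37103)=-0.34803, 0.55385×(-0.59087)=-0.32725, 0.02308×(-3.76892)=-0.08698, 0.05385×(-2.92162)=-0.15732, 0.11538×(-2.15948)=-0.24917.
Sum = -1.16874, so H' = 1.169.

1.169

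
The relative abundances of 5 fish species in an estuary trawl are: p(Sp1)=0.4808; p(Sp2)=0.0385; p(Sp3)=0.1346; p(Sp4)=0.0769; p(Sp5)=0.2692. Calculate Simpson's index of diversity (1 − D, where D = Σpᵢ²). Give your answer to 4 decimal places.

0.6708

D = 0.4808² + 0.0385² + 0.1346² + 0.0769² + 0.2692² = 0.2311686 + 0.0014823 + 0.0181172 + 0.0059136 + 0.0724686 = 0.3291503 (working shown to 7 dp, full precision carried).
So 1 − D = 0.6708497, i.e. 0.6708 to 4 decimal places.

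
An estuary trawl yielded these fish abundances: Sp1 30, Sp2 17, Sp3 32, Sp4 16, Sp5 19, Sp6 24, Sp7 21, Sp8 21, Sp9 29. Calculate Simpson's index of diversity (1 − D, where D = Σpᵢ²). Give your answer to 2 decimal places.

0.88

Total N = 30+17+32+16+19+24+21+21+29 = 209, so the proportions are 0.1435, 0.0813, 0.1531, 0.0766, 0.0909, 0.1148, 0.1005, 0.1005, 0.1388 (working shown to 4 dp, full precision carried).
D = 0.1435² + 0.0813² + 0.1531² + 0.0766² + 0.0909² + 0.1148² + 0.1005² + 0.1005² + 0.1388² = 0.0206 + 0.0066 + 0.0234 + 0.0059 + 0.0083 + 0.0132 + 0.0101 + 0.0101 + 0.0193 = 0.1174.
So 1 − D = 0.8826, i.e. 0.88 to 2 decimal places.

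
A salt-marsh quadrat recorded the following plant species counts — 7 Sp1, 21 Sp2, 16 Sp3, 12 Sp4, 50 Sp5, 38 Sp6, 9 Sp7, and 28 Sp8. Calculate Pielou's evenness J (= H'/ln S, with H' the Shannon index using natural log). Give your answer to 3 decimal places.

Total N = 7+21+16+12+50+38+9+28 = 181, so the proportions are 0.03867, 0.11602, 0.0884, 0.0663, 0.27624, 0.20994, 0.04972, 0.1547 (working shown to 5 dp, full precision carried).
H' = −Σ pᵢ ln pᵢ = −((-0.12579) + (-0.24991) + (-0.21444) + (-0.17991) + (-0.35538) + (-0.32771) + (-0.14923) + (-0.28871)) = 1.89108.
With S = 8 species, ln S = 2.07944, so J = 1.89108/2.07944 = 0.90942, i.e. 0.909 to 3 decimal places.

0.909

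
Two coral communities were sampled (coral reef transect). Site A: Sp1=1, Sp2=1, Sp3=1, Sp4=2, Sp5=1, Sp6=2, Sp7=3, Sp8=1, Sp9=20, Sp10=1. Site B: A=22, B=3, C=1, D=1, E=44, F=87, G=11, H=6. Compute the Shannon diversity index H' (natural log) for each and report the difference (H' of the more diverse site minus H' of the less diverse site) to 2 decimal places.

Site A: N=33, proportions 0.0303, 0.0303, 0.0303, 0.06061, 0.0303, 0.06061, 0.09091, 0.0303, 0.60606, 0.0303, giving H' = 1.49702 (working shown to 5 dp, full precision carried).
Site B: N=175, proportions 0.12571, 0.01714, 0.00571, 0.00571, 0.25143, 0.49714, 0.06286, 0.03429, giving H' = 1.37356.
Difference = |1.49702 − 1.37356| = 0.12346, i.e. 0.12 to 2 decimal places.

0.12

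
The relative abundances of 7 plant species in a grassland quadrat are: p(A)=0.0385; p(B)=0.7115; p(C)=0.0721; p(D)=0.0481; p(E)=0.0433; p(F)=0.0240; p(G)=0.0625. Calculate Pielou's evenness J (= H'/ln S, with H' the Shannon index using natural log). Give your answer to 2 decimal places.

H' = −Σ pᵢ ln pᵢ = −((-0.1254) + (-0.2422) + (-0.1896) + (-0.1460) + (-0.1359) + (-0.0895) + (-0.1733)) = 1.1019 (working shown to 4 dp, full precision carried).
With S = 7 species, ln S = 1.9459, so J = 1.1019/1.9459 = 0.5663, i.e. 0.57 to 2 decimal places.

0.57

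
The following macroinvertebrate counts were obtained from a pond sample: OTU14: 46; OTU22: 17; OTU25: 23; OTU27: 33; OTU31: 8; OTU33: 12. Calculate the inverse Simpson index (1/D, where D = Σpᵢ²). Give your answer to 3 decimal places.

4.567

Total N = 46+17+23+33+8+12 = 139, so the proportions are 0.3309353, 0.1223022, 0.1654676, 0.2374101, 0.057554, 0.0863309 (working shown to 7 dp, full precision carried).
D = 0.3309353² + 0.1223022² + 0.1654676² + 0.2374101² + 0.057554² + 0.0863309² = 0.1095181 + 0.0149578 + 0.0273795 + 0.0563635 + 0.0033125 + 0.0074530 = 0.2189845.
So 1/D = 4.56653, i.e. 4.567 to 3 decimal places.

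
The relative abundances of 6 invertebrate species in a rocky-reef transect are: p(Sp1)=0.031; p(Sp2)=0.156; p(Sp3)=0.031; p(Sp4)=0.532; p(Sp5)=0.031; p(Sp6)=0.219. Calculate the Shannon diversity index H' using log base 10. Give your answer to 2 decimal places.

0.56

Each pᵢ log₁₀ pᵢ term (working shown to 4 dp, full precision carried): 0.031×(-1.5086)=-0.0468, 0.156×(-0.8069)=-0.1259, 0.031×(-1.5086)=-0.0468, 0.532×(-0.2741)=-0.1458, 0.031×(-1.5086)=-0.0468, 0.219×(-0.6596)=-0.1444.
Sum = -0.5564, so H' = 0.56.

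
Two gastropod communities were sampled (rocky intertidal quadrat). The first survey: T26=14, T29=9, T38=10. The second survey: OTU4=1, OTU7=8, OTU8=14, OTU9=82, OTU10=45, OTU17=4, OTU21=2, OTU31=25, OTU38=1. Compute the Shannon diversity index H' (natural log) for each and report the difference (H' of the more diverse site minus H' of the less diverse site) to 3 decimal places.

The first survey: N=33, proportions 0.42424, 0.27273, 0.30303, giving H' = 1.07991 (working shown to 5 dp, full precision carried).
The second survey: N=182, proportions 0.00549, 0.04396, 0.07692, 0.45055, 0.24725, 0.02198, 0.01099, 0.13736, 0.00549, giving H' = 1.50271.
Difference = |1.07991 − 1.50271| = 0.42280, i.e. 0.423 to 3 decimal places.

0.423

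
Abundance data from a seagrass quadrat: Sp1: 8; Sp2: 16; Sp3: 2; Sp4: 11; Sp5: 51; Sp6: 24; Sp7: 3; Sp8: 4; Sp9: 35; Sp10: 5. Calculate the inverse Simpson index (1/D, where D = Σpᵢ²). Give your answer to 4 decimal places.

5.1625

Total N = 8+16+2+11+51+24+3+4+35+5 = 159, so the proportions are 0.05031447, 0.10062893, 0.01257862, 0.06918239, 0.32075472, 0.1509434, 0.01886792, 0.02515723, 0.22012579, 0.03144654 (working shown to 8 dp, full precision carried).
D = 0.05031447² + 0.10062893² + 0.01257862² + 0.06918239² + 0.32075472² + 0.1509434² + 0.01886792² + 0.02515723² + 0.22012579² + 0.03144654² = 0.00253155 + 0.01012618 + 0.00015822 + 0.00478620 + 0.10288359 + 0.02278391 + 0.00035600 + 0.00063289 + 0.04845536 + 0.00098888 = 0.19370278.
So 1/D = 5.162548, i.e. 5.1625 to 4 decimal places.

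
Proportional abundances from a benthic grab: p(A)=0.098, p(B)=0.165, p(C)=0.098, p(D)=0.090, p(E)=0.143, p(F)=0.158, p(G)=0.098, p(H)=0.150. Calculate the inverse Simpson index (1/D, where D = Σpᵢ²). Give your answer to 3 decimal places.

7.573

D = 0.098² + 0.165² + 0.098² + 0.09² + 0.143² + 0.158² + 0.098² + 0.15² = 0.0096040 + 0.0272250 + 0.0096040 + 0.0081000 + 0.0204490 + 0.0249640 + 0.0096040 + 0.0225000 = 0.1320500 (working shown to 7 dp, full precision carried).
So 1/D = 7.57289, i.e. 7.573 to 3 decimal places.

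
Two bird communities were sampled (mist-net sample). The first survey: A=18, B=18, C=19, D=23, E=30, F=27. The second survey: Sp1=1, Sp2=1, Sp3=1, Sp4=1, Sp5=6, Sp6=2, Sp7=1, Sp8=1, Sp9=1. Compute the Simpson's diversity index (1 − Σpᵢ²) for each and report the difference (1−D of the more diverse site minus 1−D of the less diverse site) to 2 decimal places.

0.04

The first survey: N=135, proportions 0.1333, 0.1333, 0.1407, 0.1704, 0.2222, 0.2, giving 1−D = 0.8262 (working shown to 4 dp, full precision carried).
The second survey: N=15, proportions 0.0667, 0.0667, 0.0667, 0.0667, 0.4, 0.1333, 0.0667, 0.0667, 0.0667, giving 1−D = 0.7911.
Difference = |0.8262 − 0.7911| = 0.0351, i.e. 0.04 to 2 decimal places.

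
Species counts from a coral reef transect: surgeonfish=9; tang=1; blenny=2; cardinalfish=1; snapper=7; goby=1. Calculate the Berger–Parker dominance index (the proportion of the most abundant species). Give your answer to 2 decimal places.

Total N = 9+1+2+1+7+1 = 21, so the proportions are 0.4286, 0.0476, 0.0952, 0.0476, 0.3333, 0.0476 (working shown to 4 dp, full precision carried).
The largest proportion is 0.4286, i.e. d = 0.43 to 2 decimal places.

0.43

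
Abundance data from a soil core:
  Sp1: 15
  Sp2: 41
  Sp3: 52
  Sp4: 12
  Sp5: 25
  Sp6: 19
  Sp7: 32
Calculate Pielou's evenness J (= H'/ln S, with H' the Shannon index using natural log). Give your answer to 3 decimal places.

Total N = 15+41+52+12+25+19+32 = 196, so the proportions are 0.07653, 0.20918, 0.26531, 0.06122, 0.12755, 0.09694, 0.16327 (working shown to 5 dp, full precision carried).
H' = −Σ pᵢ ln pᵢ = −((-0.19669) + (-0.32728) + (-0.35203) + (-0.17101) + (-0.26266) + (-0.22622) + (-0.29590)) = 1.83179.
With S = 7 species, ln S = 1.94591, so J = 1.83179/1.94591 = 0.94135, i.e. 0.941 to 3 decimal places.

0.941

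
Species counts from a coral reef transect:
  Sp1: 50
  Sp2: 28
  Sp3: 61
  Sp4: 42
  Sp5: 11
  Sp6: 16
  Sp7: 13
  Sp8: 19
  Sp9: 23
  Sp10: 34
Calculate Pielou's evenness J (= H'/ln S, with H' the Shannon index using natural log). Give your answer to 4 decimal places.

Total N = 50+28+61+42+11+16+13+19+23+34 = 297, so the proportions are 0.16835, 0.094276, 0.205387, 0.141414, 0.037037, 0.053872, 0.043771, 0.063973, 0.077441, 0.114478 (working shown to 6 dp, full precision carried).
H' = −Σ pᵢ ln pᵢ = −((-0.299951) + (-0.222636) + (-0.325099) + (-0.276615) + (-0.122068) + (-0.157368) + (-0.136950) + (-0.175881) + (-0.198113) + (-0.248117)) = 2.162797.
With S = 10 species, ln S = 2.302585, so J = 2.162797/2.302585 = 0.939291, i.e. 0.9393 to 4 decimal places.

0.9393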